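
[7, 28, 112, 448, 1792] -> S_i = 7*4^i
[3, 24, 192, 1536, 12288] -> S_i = 3*8^i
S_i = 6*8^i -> [6, 48, 384, 3072, 24576]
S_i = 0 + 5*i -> [0, 5, 10, 15, 20]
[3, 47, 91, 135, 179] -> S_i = 3 + 44*i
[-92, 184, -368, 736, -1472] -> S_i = -92*-2^i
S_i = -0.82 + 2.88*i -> [-0.82, 2.06, 4.94, 7.82, 10.7]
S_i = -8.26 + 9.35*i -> [-8.26, 1.09, 10.44, 19.79, 29.14]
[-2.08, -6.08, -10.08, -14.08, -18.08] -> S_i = -2.08 + -4.00*i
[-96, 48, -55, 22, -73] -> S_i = Random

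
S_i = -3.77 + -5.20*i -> [-3.77, -8.97, -14.17, -19.37, -24.57]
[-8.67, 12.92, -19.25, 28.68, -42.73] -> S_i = -8.67*(-1.49)^i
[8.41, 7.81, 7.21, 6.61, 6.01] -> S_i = 8.41 + -0.60*i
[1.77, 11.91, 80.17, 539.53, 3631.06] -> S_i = 1.77*6.73^i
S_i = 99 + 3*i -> [99, 102, 105, 108, 111]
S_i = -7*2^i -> [-7, -14, -28, -56, -112]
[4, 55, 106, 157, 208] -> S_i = 4 + 51*i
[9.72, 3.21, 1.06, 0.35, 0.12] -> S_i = 9.72*0.33^i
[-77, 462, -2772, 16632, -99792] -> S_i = -77*-6^i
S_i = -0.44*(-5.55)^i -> [-0.44, 2.44, -13.55, 75.22, -417.47]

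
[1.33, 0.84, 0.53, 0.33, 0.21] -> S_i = 1.33*0.63^i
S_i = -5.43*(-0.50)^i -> [-5.43, 2.72, -1.36, 0.68, -0.34]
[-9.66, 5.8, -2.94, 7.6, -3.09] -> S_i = Random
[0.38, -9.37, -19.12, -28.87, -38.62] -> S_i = 0.38 + -9.75*i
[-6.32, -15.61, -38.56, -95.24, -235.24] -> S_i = -6.32*2.47^i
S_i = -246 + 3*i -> [-246, -243, -240, -237, -234]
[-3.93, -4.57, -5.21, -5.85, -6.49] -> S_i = -3.93 + -0.64*i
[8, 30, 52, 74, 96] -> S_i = 8 + 22*i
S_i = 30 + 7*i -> [30, 37, 44, 51, 58]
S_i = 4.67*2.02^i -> [4.67, 9.43, 19.06, 38.49, 77.75]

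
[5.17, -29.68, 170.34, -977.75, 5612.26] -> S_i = 5.17*(-5.74)^i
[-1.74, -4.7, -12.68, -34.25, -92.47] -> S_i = -1.74*2.70^i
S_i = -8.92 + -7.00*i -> [-8.92, -15.92, -22.92, -29.92, -36.92]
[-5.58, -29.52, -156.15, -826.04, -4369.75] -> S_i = -5.58*5.29^i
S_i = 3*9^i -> [3, 27, 243, 2187, 19683]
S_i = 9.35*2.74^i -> [9.35, 25.62, 70.2, 192.34, 527.0]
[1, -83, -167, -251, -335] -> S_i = 1 + -84*i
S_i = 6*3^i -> [6, 18, 54, 162, 486]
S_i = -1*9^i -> [-1, -9, -81, -729, -6561]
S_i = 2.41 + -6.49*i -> [2.41, -4.08, -10.57, -17.06, -23.55]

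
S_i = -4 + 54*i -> [-4, 50, 104, 158, 212]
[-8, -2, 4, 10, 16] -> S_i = -8 + 6*i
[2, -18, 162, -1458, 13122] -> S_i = 2*-9^i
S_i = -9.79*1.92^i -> [-9.79, -18.8, -36.09, -69.29, -133.04]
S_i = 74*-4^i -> [74, -296, 1184, -4736, 18944]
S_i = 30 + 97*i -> [30, 127, 224, 321, 418]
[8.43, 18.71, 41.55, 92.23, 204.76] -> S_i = 8.43*2.22^i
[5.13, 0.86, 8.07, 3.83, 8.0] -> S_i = Random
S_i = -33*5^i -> [-33, -165, -825, -4125, -20625]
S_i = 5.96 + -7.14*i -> [5.96, -1.18, -8.32, -15.46, -22.6]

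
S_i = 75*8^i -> [75, 600, 4800, 38400, 307200]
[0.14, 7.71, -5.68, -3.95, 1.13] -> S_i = Random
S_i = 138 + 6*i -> [138, 144, 150, 156, 162]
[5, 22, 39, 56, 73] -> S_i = 5 + 17*i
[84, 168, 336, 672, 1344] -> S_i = 84*2^i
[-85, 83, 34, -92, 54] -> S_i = Random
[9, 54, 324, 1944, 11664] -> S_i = 9*6^i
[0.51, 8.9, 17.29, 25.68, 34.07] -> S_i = 0.51 + 8.39*i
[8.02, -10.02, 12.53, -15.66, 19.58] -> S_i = 8.02*(-1.25)^i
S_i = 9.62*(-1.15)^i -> [9.62, -11.06, 12.72, -14.63, 16.83]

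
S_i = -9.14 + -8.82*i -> [-9.14, -17.96, -26.78, -35.6, -44.42]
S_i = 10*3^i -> [10, 30, 90, 270, 810]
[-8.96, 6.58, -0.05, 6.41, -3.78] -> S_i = Random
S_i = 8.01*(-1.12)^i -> [8.01, -8.97, 10.05, -11.25, 12.6]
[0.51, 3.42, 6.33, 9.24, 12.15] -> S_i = 0.51 + 2.91*i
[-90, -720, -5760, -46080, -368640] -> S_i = -90*8^i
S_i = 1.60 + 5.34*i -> [1.6, 6.94, 12.28, 17.62, 22.96]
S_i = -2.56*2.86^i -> [-2.56, -7.32, -20.94, -59.89, -171.28]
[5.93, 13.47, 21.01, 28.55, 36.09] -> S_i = 5.93 + 7.54*i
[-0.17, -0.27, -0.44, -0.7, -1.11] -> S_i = -0.17*1.60^i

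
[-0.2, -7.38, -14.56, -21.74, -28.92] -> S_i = -0.20 + -7.18*i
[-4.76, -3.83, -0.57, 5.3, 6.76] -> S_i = Random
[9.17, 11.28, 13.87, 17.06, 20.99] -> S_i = 9.17*1.23^i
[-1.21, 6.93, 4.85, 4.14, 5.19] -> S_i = Random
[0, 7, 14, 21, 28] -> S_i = 0 + 7*i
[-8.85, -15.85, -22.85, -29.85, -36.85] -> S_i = -8.85 + -7.00*i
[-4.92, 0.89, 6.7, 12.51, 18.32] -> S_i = -4.92 + 5.81*i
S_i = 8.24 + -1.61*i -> [8.24, 6.63, 5.02, 3.41, 1.8]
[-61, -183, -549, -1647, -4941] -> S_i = -61*3^i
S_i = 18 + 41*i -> [18, 59, 100, 141, 182]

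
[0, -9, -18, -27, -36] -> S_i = 0 + -9*i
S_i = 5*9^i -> [5, 45, 405, 3645, 32805]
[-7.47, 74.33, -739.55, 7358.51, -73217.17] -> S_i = -7.47*(-9.95)^i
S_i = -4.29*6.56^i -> [-4.29, -28.14, -184.61, -1211.07, -7944.61]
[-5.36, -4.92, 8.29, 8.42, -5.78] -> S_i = Random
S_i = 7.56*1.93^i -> [7.56, 14.59, 28.16, 54.35, 104.89]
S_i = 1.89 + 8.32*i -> [1.89, 10.21, 18.53, 26.85, 35.17]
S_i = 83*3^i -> [83, 249, 747, 2241, 6723]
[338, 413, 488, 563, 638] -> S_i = 338 + 75*i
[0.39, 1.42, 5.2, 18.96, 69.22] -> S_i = 0.39*3.65^i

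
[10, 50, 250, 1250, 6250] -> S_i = 10*5^i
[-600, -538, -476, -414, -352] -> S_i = -600 + 62*i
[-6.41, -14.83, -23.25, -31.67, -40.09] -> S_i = -6.41 + -8.42*i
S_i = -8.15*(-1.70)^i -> [-8.15, 13.86, -23.55, 40.04, -68.07]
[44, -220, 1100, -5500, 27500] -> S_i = 44*-5^i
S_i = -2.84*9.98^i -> [-2.84, -28.34, -282.87, -2822.99, -28173.48]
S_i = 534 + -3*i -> [534, 531, 528, 525, 522]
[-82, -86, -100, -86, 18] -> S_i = Random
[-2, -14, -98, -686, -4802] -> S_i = -2*7^i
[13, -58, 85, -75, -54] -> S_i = Random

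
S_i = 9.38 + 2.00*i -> [9.38, 11.38, 13.38, 15.38, 17.38]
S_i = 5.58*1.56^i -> [5.58, 8.7, 13.58, 21.18, 33.05]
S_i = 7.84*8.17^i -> [7.84, 64.05, 523.31, 4275.45, 34930.46]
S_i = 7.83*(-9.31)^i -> [7.83, -72.9, 678.67, -6318.45, 58824.8]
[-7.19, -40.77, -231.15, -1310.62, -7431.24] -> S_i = -7.19*5.67^i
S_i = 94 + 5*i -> [94, 99, 104, 109, 114]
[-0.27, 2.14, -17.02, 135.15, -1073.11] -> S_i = -0.27*(-7.94)^i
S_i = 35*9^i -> [35, 315, 2835, 25515, 229635]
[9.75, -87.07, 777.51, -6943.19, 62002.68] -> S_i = 9.75*(-8.93)^i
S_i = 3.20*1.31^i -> [3.2, 4.19, 5.49, 7.19, 9.42]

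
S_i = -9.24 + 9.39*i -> [-9.24, 0.15, 9.54, 18.93, 28.32]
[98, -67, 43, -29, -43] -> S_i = Random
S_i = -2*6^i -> [-2, -12, -72, -432, -2592]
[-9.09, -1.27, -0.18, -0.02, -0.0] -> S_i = -9.09*0.14^i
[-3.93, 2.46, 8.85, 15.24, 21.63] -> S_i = -3.93 + 6.39*i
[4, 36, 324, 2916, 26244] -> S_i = 4*9^i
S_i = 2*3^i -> [2, 6, 18, 54, 162]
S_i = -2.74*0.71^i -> [-2.74, -1.95, -1.38, -0.98, -0.7]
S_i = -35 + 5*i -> [-35, -30, -25, -20, -15]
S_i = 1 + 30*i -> [1, 31, 61, 91, 121]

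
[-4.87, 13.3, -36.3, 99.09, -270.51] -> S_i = -4.87*(-2.73)^i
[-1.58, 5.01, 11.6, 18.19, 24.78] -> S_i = -1.58 + 6.59*i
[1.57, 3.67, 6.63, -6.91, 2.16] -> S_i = Random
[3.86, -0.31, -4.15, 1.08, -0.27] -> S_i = Random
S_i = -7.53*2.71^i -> [-7.53, -20.41, -55.3, -149.87, -406.14]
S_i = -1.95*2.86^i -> [-1.95, -5.58, -15.95, -45.62, -130.47]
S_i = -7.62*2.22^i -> [-7.62, -16.92, -37.55, -83.37, -185.08]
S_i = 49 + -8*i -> [49, 41, 33, 25, 17]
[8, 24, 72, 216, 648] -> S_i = 8*3^i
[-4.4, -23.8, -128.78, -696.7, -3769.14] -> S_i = -4.40*5.41^i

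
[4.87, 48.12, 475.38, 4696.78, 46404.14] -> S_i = 4.87*9.88^i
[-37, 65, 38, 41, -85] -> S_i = Random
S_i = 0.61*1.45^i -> [0.61, 0.88, 1.28, 1.86, 2.7]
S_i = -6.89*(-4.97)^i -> [-6.89, 34.24, -170.19, 845.84, -4203.83]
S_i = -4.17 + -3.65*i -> [-4.17, -7.82, -11.47, -15.12, -18.77]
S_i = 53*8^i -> [53, 424, 3392, 27136, 217088]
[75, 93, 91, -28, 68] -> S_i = Random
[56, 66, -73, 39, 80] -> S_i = Random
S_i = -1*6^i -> [-1, -6, -36, -216, -1296]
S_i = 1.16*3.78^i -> [1.16, 4.38, 16.57, 62.65, 236.82]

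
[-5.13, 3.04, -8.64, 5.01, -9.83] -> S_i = Random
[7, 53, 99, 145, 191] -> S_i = 7 + 46*i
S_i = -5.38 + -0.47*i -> [-5.38, -5.85, -6.32, -6.79, -7.26]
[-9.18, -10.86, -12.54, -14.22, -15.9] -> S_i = -9.18 + -1.68*i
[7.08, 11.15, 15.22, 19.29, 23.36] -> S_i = 7.08 + 4.07*i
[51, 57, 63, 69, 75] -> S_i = 51 + 6*i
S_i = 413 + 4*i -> [413, 417, 421, 425, 429]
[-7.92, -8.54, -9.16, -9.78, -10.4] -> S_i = -7.92 + -0.62*i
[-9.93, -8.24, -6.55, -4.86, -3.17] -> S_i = -9.93 + 1.69*i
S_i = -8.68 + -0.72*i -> [-8.68, -9.4, -10.12, -10.84, -11.56]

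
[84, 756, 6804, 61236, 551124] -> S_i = 84*9^i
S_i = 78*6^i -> [78, 468, 2808, 16848, 101088]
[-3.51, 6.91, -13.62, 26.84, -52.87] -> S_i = -3.51*(-1.97)^i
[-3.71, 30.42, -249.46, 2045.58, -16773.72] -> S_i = -3.71*(-8.20)^i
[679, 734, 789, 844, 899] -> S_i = 679 + 55*i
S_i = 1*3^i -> [1, 3, 9, 27, 81]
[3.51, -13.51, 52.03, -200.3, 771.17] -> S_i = 3.51*(-3.85)^i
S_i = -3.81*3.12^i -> [-3.81, -11.89, -37.09, -115.71, -361.03]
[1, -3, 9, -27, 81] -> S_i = 1*-3^i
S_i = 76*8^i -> [76, 608, 4864, 38912, 311296]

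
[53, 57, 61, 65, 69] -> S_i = 53 + 4*i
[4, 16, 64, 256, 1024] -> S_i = 4*4^i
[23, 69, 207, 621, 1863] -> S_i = 23*3^i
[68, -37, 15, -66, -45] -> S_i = Random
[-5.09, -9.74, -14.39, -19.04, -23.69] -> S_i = -5.09 + -4.65*i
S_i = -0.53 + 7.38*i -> [-0.53, 6.85, 14.23, 21.61, 28.99]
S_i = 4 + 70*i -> [4, 74, 144, 214, 284]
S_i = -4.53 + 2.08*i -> [-4.53, -2.45, -0.37, 1.71, 3.79]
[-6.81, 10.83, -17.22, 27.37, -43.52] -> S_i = -6.81*(-1.59)^i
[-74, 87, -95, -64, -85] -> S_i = Random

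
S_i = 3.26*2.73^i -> [3.26, 8.9, 24.3, 66.33, 181.08]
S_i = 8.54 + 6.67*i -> [8.54, 15.21, 21.88, 28.55, 35.22]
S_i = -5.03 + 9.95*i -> [-5.03, 4.92, 14.87, 24.82, 34.77]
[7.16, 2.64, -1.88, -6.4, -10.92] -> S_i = 7.16 + -4.52*i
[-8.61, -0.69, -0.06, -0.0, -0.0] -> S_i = -8.61*0.08^i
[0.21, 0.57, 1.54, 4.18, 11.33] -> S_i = 0.21*2.71^i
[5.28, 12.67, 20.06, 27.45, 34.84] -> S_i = 5.28 + 7.39*i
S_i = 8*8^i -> [8, 64, 512, 4096, 32768]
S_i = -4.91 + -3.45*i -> [-4.91, -8.36, -11.81, -15.26, -18.71]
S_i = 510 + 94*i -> [510, 604, 698, 792, 886]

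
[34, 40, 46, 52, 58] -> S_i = 34 + 6*i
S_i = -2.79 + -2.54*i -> [-2.79, -5.33, -7.87, -10.41, -12.95]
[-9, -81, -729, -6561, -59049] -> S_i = -9*9^i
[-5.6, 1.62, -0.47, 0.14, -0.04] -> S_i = -5.60*(-0.29)^i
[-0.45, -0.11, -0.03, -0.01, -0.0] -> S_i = -0.45*0.24^i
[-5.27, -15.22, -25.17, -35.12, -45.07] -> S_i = -5.27 + -9.95*i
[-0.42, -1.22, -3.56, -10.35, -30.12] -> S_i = -0.42*2.91^i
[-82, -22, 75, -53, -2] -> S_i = Random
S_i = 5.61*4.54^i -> [5.61, 25.47, 115.63, 524.97, 2383.34]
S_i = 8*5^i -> [8, 40, 200, 1000, 5000]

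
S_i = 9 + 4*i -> [9, 13, 17, 21, 25]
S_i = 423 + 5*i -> [423, 428, 433, 438, 443]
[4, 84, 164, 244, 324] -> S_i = 4 + 80*i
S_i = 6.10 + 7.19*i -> [6.1, 13.29, 20.48, 27.67, 34.86]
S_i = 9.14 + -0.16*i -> [9.14, 8.98, 8.82, 8.66, 8.5]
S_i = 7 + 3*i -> [7, 10, 13, 16, 19]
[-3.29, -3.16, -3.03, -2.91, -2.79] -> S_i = -3.29*0.96^i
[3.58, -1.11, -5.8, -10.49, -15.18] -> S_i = 3.58 + -4.69*i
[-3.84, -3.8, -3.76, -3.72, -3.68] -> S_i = -3.84 + 0.04*i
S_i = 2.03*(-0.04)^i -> [2.03, -0.08, 0.0, -0.0, 0.0]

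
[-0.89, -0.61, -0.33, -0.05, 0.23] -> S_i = -0.89 + 0.28*i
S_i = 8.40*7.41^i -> [8.4, 62.24, 461.23, 3417.7, 25325.16]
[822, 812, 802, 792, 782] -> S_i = 822 + -10*i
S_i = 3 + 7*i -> [3, 10, 17, 24, 31]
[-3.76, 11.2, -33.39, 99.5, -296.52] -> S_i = -3.76*(-2.98)^i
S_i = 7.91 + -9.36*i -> [7.91, -1.45, -10.81, -20.17, -29.53]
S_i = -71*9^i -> [-71, -639, -5751, -51759, -465831]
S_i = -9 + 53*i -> [-9, 44, 97, 150, 203]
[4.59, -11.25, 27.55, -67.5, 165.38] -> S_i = 4.59*(-2.45)^i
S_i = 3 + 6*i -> [3, 9, 15, 21, 27]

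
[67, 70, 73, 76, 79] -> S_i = 67 + 3*i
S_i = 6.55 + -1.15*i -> [6.55, 5.4, 4.25, 3.1, 1.95]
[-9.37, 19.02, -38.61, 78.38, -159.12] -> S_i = -9.37*(-2.03)^i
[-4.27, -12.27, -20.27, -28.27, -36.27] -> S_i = -4.27 + -8.00*i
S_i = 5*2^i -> [5, 10, 20, 40, 80]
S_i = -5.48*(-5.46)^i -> [-5.48, 29.92, -163.37, 891.99, -4870.25]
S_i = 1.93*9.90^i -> [1.93, 19.11, 189.16, 1872.68, 18539.5]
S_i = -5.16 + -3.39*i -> [-5.16, -8.55, -11.94, -15.33, -18.72]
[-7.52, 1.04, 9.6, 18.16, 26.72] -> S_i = -7.52 + 8.56*i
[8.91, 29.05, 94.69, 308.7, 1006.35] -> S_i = 8.91*3.26^i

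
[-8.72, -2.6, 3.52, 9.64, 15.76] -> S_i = -8.72 + 6.12*i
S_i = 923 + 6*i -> [923, 929, 935, 941, 947]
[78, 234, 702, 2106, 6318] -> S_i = 78*3^i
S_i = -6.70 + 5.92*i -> [-6.7, -0.78, 5.14, 11.06, 16.98]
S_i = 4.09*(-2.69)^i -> [4.09, -11.0, 29.6, -79.61, 214.16]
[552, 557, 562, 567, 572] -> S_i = 552 + 5*i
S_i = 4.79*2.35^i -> [4.79, 11.26, 26.45, 62.16, 146.09]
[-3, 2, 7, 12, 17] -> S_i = -3 + 5*i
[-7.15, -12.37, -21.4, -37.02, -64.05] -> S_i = -7.15*1.73^i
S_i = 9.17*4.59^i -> [9.17, 42.09, 193.19, 886.76, 4070.24]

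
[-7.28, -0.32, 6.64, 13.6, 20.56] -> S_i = -7.28 + 6.96*i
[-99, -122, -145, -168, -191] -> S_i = -99 + -23*i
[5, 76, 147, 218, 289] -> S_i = 5 + 71*i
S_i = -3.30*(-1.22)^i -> [-3.3, 4.03, -4.91, 5.99, -7.31]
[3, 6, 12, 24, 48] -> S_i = 3*2^i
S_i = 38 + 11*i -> [38, 49, 60, 71, 82]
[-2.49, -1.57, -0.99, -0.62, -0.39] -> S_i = -2.49*0.63^i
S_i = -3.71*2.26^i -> [-3.71, -8.38, -18.95, -42.83, -96.78]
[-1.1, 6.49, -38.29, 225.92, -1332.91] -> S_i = -1.10*(-5.90)^i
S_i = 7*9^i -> [7, 63, 567, 5103, 45927]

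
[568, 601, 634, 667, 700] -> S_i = 568 + 33*i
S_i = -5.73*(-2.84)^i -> [-5.73, 16.27, -46.22, 131.25, -372.76]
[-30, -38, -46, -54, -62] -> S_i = -30 + -8*i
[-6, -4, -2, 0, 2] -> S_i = -6 + 2*i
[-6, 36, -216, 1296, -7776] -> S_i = -6*-6^i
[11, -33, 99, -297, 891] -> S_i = 11*-3^i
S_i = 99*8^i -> [99, 792, 6336, 50688, 405504]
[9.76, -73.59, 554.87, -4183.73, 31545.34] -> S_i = 9.76*(-7.54)^i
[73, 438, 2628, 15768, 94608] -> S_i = 73*6^i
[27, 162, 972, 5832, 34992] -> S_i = 27*6^i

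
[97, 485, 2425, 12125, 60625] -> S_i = 97*5^i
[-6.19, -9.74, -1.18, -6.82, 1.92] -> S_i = Random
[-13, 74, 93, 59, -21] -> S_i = Random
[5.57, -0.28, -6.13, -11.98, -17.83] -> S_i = 5.57 + -5.85*i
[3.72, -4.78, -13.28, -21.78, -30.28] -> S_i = 3.72 + -8.50*i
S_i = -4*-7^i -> [-4, 28, -196, 1372, -9604]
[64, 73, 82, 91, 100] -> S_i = 64 + 9*i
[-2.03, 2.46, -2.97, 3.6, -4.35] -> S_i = -2.03*(-1.21)^i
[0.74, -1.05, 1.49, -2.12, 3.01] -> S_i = 0.74*(-1.42)^i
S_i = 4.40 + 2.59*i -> [4.4, 6.99, 9.58, 12.17, 14.76]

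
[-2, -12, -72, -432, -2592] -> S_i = -2*6^i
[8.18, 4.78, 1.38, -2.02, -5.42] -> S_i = 8.18 + -3.40*i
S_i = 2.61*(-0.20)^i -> [2.61, -0.52, 0.1, -0.02, 0.0]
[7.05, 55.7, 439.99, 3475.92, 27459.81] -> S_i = 7.05*7.90^i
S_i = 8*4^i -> [8, 32, 128, 512, 2048]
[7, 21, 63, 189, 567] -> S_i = 7*3^i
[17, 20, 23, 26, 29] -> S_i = 17 + 3*i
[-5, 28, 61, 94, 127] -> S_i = -5 + 33*i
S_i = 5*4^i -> [5, 20, 80, 320, 1280]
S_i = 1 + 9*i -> [1, 10, 19, 28, 37]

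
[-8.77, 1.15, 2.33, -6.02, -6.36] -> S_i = Random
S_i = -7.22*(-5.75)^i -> [-7.22, 41.52, -238.71, 1372.59, -7892.39]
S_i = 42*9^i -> [42, 378, 3402, 30618, 275562]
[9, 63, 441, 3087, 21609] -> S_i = 9*7^i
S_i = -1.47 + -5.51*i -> [-1.47, -6.98, -12.49, -18.0, -23.51]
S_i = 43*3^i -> [43, 129, 387, 1161, 3483]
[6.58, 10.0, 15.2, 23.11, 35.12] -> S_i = 6.58*1.52^i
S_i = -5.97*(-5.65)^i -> [-5.97, 33.73, -190.58, 1076.76, -6083.7]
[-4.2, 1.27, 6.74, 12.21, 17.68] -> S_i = -4.20 + 5.47*i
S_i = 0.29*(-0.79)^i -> [0.29, -0.23, 0.18, -0.14, 0.11]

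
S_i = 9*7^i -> [9, 63, 441, 3087, 21609]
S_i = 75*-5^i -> [75, -375, 1875, -9375, 46875]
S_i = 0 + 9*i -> [0, 9, 18, 27, 36]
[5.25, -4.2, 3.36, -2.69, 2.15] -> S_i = 5.25*(-0.80)^i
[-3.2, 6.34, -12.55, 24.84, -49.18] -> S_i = -3.20*(-1.98)^i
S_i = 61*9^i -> [61, 549, 4941, 44469, 400221]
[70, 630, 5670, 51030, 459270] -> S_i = 70*9^i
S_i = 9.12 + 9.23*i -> [9.12, 18.35, 27.58, 36.81, 46.04]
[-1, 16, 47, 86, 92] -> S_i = Random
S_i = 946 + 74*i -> [946, 1020, 1094, 1168, 1242]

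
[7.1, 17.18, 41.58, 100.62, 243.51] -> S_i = 7.10*2.42^i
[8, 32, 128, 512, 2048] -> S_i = 8*4^i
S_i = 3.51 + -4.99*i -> [3.51, -1.48, -6.47, -11.46, -16.45]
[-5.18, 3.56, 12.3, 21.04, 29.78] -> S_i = -5.18 + 8.74*i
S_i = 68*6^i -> [68, 408, 2448, 14688, 88128]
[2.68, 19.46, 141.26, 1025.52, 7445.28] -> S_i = 2.68*7.26^i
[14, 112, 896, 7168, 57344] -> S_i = 14*8^i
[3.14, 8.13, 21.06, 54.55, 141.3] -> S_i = 3.14*2.59^i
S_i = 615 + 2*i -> [615, 617, 619, 621, 623]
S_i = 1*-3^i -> [1, -3, 9, -27, 81]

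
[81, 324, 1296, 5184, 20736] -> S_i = 81*4^i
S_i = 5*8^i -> [5, 40, 320, 2560, 20480]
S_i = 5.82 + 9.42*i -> [5.82, 15.24, 24.66, 34.08, 43.5]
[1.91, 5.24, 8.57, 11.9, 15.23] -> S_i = 1.91 + 3.33*i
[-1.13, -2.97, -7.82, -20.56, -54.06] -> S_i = -1.13*2.63^i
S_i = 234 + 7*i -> [234, 241, 248, 255, 262]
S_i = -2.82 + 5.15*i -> [-2.82, 2.33, 7.48, 12.63, 17.78]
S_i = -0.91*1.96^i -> [-0.91, -1.78, -3.5, -6.85, -13.43]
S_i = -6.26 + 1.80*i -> [-6.26, -4.46, -2.66, -0.86, 0.94]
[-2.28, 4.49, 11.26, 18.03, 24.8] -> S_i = -2.28 + 6.77*i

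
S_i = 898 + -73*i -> [898, 825, 752, 679, 606]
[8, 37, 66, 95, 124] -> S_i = 8 + 29*i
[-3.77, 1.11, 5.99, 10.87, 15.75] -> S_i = -3.77 + 4.88*i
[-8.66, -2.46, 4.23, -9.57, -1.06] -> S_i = Random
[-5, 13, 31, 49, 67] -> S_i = -5 + 18*i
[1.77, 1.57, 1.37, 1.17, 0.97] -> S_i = 1.77 + -0.20*i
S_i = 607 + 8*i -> [607, 615, 623, 631, 639]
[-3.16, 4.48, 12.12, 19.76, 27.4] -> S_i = -3.16 + 7.64*i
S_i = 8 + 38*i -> [8, 46, 84, 122, 160]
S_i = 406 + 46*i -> [406, 452, 498, 544, 590]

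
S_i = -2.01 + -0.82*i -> [-2.01, -2.83, -3.65, -4.47, -5.29]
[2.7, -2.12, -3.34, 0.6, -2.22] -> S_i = Random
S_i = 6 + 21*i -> [6, 27, 48, 69, 90]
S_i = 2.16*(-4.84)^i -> [2.16, -10.45, 50.6, -244.9, 1185.32]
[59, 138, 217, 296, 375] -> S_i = 59 + 79*i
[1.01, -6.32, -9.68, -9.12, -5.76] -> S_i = Random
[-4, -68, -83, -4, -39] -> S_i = Random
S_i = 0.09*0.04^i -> [0.09, 0.0, 0.0, 0.0, 0.0]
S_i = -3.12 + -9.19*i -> [-3.12, -12.31, -21.5, -30.69, -39.88]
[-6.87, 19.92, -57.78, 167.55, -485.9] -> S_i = -6.87*(-2.90)^i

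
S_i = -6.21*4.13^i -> [-6.21, -25.65, -105.92, -437.46, -1806.72]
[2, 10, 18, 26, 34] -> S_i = 2 + 8*i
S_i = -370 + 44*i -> [-370, -326, -282, -238, -194]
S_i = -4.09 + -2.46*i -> [-4.09, -6.55, -9.01, -11.47, -13.93]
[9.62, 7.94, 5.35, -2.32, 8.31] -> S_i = Random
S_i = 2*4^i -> [2, 8, 32, 128, 512]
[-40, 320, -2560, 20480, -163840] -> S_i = -40*-8^i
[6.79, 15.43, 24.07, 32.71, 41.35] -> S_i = 6.79 + 8.64*i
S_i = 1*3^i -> [1, 3, 9, 27, 81]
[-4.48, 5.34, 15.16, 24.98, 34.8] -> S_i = -4.48 + 9.82*i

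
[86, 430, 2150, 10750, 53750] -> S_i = 86*5^i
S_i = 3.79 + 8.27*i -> [3.79, 12.06, 20.33, 28.6, 36.87]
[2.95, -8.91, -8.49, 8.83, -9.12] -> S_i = Random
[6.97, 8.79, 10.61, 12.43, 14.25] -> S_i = 6.97 + 1.82*i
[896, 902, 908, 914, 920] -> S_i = 896 + 6*i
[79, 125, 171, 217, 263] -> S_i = 79 + 46*i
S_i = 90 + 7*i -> [90, 97, 104, 111, 118]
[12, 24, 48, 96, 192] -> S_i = 12*2^i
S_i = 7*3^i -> [7, 21, 63, 189, 567]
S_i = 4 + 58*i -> [4, 62, 120, 178, 236]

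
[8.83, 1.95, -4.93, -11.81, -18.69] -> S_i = 8.83 + -6.88*i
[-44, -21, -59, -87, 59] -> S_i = Random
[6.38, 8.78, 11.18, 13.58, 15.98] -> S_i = 6.38 + 2.40*i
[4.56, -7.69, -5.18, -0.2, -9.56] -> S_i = Random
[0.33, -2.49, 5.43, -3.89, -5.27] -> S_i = Random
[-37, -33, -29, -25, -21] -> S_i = -37 + 4*i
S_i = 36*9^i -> [36, 324, 2916, 26244, 236196]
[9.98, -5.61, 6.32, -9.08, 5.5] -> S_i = Random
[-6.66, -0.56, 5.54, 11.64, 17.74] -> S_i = -6.66 + 6.10*i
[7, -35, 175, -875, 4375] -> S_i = 7*-5^i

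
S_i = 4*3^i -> [4, 12, 36, 108, 324]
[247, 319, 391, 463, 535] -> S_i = 247 + 72*i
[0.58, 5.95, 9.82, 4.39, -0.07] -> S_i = Random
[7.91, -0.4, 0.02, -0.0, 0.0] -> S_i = 7.91*(-0.05)^i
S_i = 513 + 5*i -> [513, 518, 523, 528, 533]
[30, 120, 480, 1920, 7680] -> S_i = 30*4^i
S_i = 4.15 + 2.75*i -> [4.15, 6.9, 9.65, 12.4, 15.15]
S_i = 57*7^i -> [57, 399, 2793, 19551, 136857]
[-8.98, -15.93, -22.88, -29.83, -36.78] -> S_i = -8.98 + -6.95*i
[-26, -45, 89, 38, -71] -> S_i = Random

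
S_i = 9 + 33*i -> [9, 42, 75, 108, 141]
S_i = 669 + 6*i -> [669, 675, 681, 687, 693]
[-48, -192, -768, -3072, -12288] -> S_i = -48*4^i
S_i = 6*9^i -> [6, 54, 486, 4374, 39366]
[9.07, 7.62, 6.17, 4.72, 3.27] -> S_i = 9.07 + -1.45*i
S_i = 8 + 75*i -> [8, 83, 158, 233, 308]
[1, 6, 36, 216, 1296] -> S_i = 1*6^i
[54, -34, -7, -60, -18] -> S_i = Random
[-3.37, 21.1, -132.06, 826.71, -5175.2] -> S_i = -3.37*(-6.26)^i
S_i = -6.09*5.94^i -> [-6.09, -36.17, -214.88, -1276.37, -7581.64]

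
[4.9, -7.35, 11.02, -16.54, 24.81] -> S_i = 4.90*(-1.50)^i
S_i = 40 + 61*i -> [40, 101, 162, 223, 284]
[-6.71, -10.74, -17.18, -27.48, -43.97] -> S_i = -6.71*1.60^i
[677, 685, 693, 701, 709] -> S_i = 677 + 8*i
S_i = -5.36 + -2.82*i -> [-5.36, -8.18, -11.0, -13.82, -16.64]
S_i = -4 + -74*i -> [-4, -78, -152, -226, -300]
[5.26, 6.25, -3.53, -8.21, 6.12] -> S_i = Random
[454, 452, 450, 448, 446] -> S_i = 454 + -2*i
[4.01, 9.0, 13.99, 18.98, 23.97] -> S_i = 4.01 + 4.99*i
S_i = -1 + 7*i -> [-1, 6, 13, 20, 27]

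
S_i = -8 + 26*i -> [-8, 18, 44, 70, 96]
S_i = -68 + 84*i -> [-68, 16, 100, 184, 268]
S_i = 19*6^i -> [19, 114, 684, 4104, 24624]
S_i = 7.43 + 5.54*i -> [7.43, 12.97, 18.51, 24.05, 29.59]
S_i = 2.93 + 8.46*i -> [2.93, 11.39, 19.85, 28.31, 36.77]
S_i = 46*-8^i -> [46, -368, 2944, -23552, 188416]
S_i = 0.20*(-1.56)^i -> [0.2, -0.31, 0.49, -0.76, 1.18]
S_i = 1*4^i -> [1, 4, 16, 64, 256]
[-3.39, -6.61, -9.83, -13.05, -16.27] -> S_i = -3.39 + -3.22*i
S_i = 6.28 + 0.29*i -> [6.28, 6.57, 6.86, 7.15, 7.44]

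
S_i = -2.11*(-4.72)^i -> [-2.11, 9.96, -47.01, 221.88, -1047.25]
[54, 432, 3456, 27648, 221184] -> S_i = 54*8^i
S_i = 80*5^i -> [80, 400, 2000, 10000, 50000]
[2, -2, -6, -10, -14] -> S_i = 2 + -4*i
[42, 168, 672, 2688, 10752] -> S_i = 42*4^i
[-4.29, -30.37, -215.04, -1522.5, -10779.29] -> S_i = -4.29*7.08^i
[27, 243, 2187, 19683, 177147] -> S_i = 27*9^i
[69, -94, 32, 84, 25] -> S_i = Random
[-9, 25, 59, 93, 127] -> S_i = -9 + 34*i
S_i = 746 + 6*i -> [746, 752, 758, 764, 770]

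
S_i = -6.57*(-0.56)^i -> [-6.57, 3.68, -2.06, 1.15, -0.65]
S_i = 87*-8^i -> [87, -696, 5568, -44544, 356352]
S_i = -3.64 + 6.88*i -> [-3.64, 3.24, 10.12, 17.0, 23.88]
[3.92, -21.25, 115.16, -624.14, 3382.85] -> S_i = 3.92*(-5.42)^i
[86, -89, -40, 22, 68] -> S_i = Random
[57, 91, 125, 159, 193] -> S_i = 57 + 34*i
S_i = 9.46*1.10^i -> [9.46, 10.41, 11.45, 12.59, 13.85]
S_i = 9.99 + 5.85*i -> [9.99, 15.84, 21.69, 27.54, 33.39]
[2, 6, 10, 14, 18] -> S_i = 2 + 4*i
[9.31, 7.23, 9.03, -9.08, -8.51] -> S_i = Random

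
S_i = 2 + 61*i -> [2, 63, 124, 185, 246]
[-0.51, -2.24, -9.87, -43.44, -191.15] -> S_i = -0.51*4.40^i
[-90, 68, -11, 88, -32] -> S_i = Random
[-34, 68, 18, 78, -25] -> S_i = Random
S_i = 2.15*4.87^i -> [2.15, 10.47, 50.99, 248.33, 1209.36]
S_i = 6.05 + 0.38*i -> [6.05, 6.43, 6.81, 7.19, 7.57]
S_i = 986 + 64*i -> [986, 1050, 1114, 1178, 1242]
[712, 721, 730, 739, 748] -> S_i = 712 + 9*i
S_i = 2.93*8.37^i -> [2.93, 24.52, 205.27, 1718.08, 14380.35]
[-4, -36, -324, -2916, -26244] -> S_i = -4*9^i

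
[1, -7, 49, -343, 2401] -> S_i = 1*-7^i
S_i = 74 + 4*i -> [74, 78, 82, 86, 90]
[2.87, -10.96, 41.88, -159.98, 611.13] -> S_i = 2.87*(-3.82)^i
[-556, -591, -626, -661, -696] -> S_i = -556 + -35*i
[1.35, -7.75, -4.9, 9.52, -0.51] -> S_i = Random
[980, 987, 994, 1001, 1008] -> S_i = 980 + 7*i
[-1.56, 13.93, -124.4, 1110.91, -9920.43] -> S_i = -1.56*(-8.93)^i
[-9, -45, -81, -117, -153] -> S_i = -9 + -36*i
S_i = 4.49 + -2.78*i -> [4.49, 1.71, -1.07, -3.85, -6.63]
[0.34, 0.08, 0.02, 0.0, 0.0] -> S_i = 0.34*0.24^i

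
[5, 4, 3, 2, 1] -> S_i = 5 + -1*i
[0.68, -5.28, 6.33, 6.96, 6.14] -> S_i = Random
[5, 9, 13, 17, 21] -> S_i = 5 + 4*i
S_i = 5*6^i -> [5, 30, 180, 1080, 6480]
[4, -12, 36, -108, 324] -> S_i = 4*-3^i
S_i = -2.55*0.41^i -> [-2.55, -1.05, -0.43, -0.18, -0.07]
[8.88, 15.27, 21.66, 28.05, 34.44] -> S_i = 8.88 + 6.39*i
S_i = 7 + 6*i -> [7, 13, 19, 25, 31]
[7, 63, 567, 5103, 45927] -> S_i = 7*9^i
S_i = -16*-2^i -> [-16, 32, -64, 128, -256]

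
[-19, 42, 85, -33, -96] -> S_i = Random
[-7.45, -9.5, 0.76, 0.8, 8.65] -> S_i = Random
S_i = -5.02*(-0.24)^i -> [-5.02, 1.2, -0.29, 0.07, -0.02]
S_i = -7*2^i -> [-7, -14, -28, -56, -112]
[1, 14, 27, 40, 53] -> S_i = 1 + 13*i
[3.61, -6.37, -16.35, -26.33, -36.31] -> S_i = 3.61 + -9.98*i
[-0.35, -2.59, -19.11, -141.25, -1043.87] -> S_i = -0.35*7.39^i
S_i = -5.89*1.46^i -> [-5.89, -8.6, -12.56, -18.33, -26.76]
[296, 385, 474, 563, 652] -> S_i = 296 + 89*i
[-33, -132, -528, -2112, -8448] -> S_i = -33*4^i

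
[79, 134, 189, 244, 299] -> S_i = 79 + 55*i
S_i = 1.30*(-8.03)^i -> [1.3, -10.44, 83.83, -673.12, 5405.12]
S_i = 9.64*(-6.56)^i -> [9.64, -63.24, 414.84, -2721.38, 17852.23]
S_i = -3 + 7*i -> [-3, 4, 11, 18, 25]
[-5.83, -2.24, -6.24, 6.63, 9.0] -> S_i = Random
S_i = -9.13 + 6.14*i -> [-9.13, -2.99, 3.15, 9.29, 15.43]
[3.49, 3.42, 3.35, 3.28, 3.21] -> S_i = 3.49 + -0.07*i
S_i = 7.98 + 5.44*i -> [7.98, 13.42, 18.86, 24.3, 29.74]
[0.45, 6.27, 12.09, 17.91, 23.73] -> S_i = 0.45 + 5.82*i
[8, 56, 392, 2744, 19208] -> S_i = 8*7^i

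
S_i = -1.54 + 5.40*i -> [-1.54, 3.86, 9.26, 14.66, 20.06]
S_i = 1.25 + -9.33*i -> [1.25, -8.08, -17.41, -26.74, -36.07]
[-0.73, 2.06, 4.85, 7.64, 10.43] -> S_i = -0.73 + 2.79*i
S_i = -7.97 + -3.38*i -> [-7.97, -11.35, -14.73, -18.11, -21.49]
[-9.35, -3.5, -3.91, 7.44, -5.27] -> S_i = Random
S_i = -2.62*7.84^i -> [-2.62, -20.54, -161.04, -1262.55, -9898.41]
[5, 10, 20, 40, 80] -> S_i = 5*2^i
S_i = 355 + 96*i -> [355, 451, 547, 643, 739]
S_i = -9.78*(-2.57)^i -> [-9.78, 25.13, -64.6, 166.01, -426.65]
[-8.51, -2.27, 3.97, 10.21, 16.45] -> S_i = -8.51 + 6.24*i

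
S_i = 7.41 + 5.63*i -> [7.41, 13.04, 18.67, 24.3, 29.93]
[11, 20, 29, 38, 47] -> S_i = 11 + 9*i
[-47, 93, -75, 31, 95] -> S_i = Random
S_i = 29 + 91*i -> [29, 120, 211, 302, 393]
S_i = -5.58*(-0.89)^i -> [-5.58, 4.97, -4.42, 3.93, -3.5]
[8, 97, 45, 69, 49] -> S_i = Random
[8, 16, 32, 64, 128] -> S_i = 8*2^i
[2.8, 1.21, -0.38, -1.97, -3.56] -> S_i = 2.80 + -1.59*i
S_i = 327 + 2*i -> [327, 329, 331, 333, 335]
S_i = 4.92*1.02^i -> [4.92, 5.02, 5.12, 5.22, 5.33]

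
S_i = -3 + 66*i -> [-3, 63, 129, 195, 261]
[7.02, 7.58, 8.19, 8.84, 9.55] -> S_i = 7.02*1.08^i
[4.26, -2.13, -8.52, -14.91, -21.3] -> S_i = 4.26 + -6.39*i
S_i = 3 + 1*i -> [3, 4, 5, 6, 7]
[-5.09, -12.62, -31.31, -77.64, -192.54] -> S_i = -5.09*2.48^i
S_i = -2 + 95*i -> [-2, 93, 188, 283, 378]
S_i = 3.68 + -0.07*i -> [3.68, 3.61, 3.54, 3.47, 3.4]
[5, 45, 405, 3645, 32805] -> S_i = 5*9^i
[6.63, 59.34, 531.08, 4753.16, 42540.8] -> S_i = 6.63*8.95^i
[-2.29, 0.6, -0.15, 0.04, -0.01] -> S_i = -2.29*(-0.26)^i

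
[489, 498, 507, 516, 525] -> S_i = 489 + 9*i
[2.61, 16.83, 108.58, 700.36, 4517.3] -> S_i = 2.61*6.45^i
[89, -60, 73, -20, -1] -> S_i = Random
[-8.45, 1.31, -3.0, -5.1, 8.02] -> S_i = Random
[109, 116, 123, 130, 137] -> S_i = 109 + 7*i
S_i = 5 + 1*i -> [5, 6, 7, 8, 9]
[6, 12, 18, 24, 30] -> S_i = 6 + 6*i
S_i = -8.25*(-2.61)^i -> [-8.25, 21.53, -56.2, 146.68, -382.84]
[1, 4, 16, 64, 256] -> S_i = 1*4^i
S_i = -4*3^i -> [-4, -12, -36, -108, -324]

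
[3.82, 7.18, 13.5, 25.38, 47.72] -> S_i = 3.82*1.88^i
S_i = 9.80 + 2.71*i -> [9.8, 12.51, 15.22, 17.93, 20.64]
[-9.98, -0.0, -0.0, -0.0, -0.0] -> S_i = -9.98*0.00^i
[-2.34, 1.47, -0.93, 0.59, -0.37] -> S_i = -2.34*(-0.63)^i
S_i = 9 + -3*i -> [9, 6, 3, 0, -3]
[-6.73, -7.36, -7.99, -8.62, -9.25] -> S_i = -6.73 + -0.63*i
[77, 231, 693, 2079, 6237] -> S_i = 77*3^i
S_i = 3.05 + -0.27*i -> [3.05, 2.78, 2.51, 2.24, 1.97]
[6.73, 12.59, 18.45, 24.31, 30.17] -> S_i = 6.73 + 5.86*i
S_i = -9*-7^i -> [-9, 63, -441, 3087, -21609]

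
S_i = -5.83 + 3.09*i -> [-5.83, -2.74, 0.35, 3.44, 6.53]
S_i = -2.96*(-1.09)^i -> [-2.96, 3.23, -3.52, 3.83, -4.18]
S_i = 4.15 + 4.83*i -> [4.15, 8.98, 13.81, 18.64, 23.47]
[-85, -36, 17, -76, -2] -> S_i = Random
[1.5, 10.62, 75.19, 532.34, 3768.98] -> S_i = 1.50*7.08^i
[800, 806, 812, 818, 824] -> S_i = 800 + 6*i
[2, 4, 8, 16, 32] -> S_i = 2*2^i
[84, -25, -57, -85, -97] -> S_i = Random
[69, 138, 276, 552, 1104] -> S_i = 69*2^i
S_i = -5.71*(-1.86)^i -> [-5.71, 10.62, -19.75, 36.74, -68.34]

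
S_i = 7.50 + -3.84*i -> [7.5, 3.66, -0.18, -4.02, -7.86]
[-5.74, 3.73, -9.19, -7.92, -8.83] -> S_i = Random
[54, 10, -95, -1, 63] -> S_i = Random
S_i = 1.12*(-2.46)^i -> [1.12, -2.76, 6.78, -16.67, 41.02]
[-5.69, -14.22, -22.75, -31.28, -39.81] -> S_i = -5.69 + -8.53*i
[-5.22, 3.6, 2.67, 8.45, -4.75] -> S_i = Random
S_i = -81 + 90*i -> [-81, 9, 99, 189, 279]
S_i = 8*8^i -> [8, 64, 512, 4096, 32768]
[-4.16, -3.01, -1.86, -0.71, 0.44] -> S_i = -4.16 + 1.15*i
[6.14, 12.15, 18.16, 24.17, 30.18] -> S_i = 6.14 + 6.01*i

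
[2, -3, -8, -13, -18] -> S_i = 2 + -5*i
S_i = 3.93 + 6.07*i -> [3.93, 10.0, 16.07, 22.14, 28.21]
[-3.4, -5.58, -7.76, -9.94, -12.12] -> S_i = -3.40 + -2.18*i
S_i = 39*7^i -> [39, 273, 1911, 13377, 93639]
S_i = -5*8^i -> [-5, -40, -320, -2560, -20480]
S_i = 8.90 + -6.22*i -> [8.9, 2.68, -3.54, -9.76, -15.98]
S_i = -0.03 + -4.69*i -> [-0.03, -4.72, -9.41, -14.1, -18.79]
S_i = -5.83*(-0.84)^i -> [-5.83, 4.9, -4.11, 3.46, -2.9]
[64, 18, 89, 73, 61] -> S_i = Random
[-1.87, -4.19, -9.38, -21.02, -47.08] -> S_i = -1.87*2.24^i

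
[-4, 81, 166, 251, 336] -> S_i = -4 + 85*i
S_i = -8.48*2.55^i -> [-8.48, -21.62, -55.14, -140.61, -358.56]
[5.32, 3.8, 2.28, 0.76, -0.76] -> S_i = 5.32 + -1.52*i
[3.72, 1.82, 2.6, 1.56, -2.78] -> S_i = Random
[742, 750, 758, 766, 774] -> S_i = 742 + 8*i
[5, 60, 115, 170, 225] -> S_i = 5 + 55*i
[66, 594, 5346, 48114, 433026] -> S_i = 66*9^i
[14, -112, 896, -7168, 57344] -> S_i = 14*-8^i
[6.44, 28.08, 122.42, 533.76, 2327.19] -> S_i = 6.44*4.36^i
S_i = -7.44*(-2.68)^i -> [-7.44, 19.94, -53.44, 143.21, -383.81]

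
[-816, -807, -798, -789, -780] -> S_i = -816 + 9*i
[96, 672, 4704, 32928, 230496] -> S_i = 96*7^i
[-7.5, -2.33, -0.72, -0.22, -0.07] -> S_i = -7.50*0.31^i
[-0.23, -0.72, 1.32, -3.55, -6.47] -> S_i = Random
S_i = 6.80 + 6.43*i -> [6.8, 13.23, 19.66, 26.09, 32.52]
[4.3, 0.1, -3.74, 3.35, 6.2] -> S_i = Random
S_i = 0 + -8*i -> [0, -8, -16, -24, -32]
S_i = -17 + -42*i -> [-17, -59, -101, -143, -185]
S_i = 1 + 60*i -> [1, 61, 121, 181, 241]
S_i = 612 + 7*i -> [612, 619, 626, 633, 640]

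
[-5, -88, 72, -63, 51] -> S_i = Random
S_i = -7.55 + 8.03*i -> [-7.55, 0.48, 8.51, 16.54, 24.57]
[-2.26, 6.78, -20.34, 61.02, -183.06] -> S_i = -2.26*(-3.00)^i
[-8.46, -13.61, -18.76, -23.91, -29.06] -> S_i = -8.46 + -5.15*i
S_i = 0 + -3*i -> [0, -3, -6, -9, -12]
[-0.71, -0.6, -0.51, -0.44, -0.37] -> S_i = -0.71*0.85^i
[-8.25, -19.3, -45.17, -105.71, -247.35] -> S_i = -8.25*2.34^i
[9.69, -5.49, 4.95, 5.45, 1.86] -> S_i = Random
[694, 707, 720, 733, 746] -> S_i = 694 + 13*i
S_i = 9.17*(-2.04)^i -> [9.17, -18.71, 38.16, -77.85, 158.81]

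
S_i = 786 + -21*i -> [786, 765, 744, 723, 702]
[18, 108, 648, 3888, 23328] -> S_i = 18*6^i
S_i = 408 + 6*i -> [408, 414, 420, 426, 432]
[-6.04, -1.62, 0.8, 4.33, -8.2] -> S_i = Random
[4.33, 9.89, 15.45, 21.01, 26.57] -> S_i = 4.33 + 5.56*i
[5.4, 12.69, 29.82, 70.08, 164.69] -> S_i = 5.40*2.35^i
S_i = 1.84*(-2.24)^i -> [1.84, -4.12, 9.23, -20.68, 46.32]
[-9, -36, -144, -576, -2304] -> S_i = -9*4^i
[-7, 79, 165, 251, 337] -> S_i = -7 + 86*i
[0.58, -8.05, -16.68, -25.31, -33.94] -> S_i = 0.58 + -8.63*i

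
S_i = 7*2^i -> [7, 14, 28, 56, 112]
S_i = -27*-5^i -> [-27, 135, -675, 3375, -16875]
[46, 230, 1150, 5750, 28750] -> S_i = 46*5^i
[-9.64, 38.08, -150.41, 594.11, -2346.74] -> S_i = -9.64*(-3.95)^i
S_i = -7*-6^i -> [-7, 42, -252, 1512, -9072]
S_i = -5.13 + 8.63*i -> [-5.13, 3.5, 12.13, 20.76, 29.39]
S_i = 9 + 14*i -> [9, 23, 37, 51, 65]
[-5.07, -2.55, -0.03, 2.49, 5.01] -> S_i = -5.07 + 2.52*i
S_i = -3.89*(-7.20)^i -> [-3.89, 28.01, -201.66, 1451.93, -10453.93]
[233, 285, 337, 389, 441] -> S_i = 233 + 52*i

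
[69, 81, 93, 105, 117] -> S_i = 69 + 12*i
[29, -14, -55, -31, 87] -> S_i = Random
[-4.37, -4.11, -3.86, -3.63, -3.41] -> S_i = -4.37*0.94^i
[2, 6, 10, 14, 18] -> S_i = 2 + 4*i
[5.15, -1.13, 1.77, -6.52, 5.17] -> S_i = Random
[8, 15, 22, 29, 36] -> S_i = 8 + 7*i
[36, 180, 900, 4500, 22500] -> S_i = 36*5^i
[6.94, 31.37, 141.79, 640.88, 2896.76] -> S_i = 6.94*4.52^i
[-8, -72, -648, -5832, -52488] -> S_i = -8*9^i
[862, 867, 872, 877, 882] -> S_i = 862 + 5*i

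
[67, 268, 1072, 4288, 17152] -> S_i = 67*4^i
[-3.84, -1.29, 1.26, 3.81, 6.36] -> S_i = -3.84 + 2.55*i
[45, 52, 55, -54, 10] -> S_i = Random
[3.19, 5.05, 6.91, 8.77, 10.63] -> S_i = 3.19 + 1.86*i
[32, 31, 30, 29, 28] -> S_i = 32 + -1*i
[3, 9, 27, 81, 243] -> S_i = 3*3^i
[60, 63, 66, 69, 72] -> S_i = 60 + 3*i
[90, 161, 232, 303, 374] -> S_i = 90 + 71*i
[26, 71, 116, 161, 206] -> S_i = 26 + 45*i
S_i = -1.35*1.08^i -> [-1.35, -1.46, -1.57, -1.7, -1.84]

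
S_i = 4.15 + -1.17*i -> [4.15, 2.98, 1.81, 0.64, -0.53]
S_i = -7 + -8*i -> [-7, -15, -23, -31, -39]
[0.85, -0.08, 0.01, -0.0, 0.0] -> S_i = 0.85*(-0.09)^i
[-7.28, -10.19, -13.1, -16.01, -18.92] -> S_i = -7.28 + -2.91*i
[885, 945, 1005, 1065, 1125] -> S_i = 885 + 60*i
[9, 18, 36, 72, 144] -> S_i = 9*2^i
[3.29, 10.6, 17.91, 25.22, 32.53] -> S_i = 3.29 + 7.31*i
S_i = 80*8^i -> [80, 640, 5120, 40960, 327680]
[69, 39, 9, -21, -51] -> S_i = 69 + -30*i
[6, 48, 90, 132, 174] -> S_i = 6 + 42*i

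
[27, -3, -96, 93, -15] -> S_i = Random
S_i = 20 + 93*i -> [20, 113, 206, 299, 392]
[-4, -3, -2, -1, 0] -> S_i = -4 + 1*i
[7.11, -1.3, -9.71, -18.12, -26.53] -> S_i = 7.11 + -8.41*i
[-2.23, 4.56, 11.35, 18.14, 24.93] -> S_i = -2.23 + 6.79*i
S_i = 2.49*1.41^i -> [2.49, 3.51, 4.95, 6.98, 9.84]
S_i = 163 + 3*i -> [163, 166, 169, 172, 175]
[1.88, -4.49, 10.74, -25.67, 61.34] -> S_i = 1.88*(-2.39)^i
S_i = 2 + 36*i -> [2, 38, 74, 110, 146]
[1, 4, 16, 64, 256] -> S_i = 1*4^i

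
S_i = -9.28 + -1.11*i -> [-9.28, -10.39, -11.5, -12.61, -13.72]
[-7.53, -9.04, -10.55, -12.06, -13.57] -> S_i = -7.53 + -1.51*i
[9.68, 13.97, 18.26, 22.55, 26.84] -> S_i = 9.68 + 4.29*i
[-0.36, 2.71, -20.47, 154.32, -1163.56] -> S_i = -0.36*(-7.54)^i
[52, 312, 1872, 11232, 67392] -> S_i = 52*6^i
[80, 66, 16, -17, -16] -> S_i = Random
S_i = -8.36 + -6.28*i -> [-8.36, -14.64, -20.92, -27.2, -33.48]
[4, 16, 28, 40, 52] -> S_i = 4 + 12*i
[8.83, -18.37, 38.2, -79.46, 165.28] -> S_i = 8.83*(-2.08)^i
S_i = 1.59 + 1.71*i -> [1.59, 3.3, 5.01, 6.72, 8.43]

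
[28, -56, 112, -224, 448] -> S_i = 28*-2^i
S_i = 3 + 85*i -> [3, 88, 173, 258, 343]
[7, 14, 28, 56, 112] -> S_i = 7*2^i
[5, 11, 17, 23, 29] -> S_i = 5 + 6*i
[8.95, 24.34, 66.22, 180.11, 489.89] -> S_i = 8.95*2.72^i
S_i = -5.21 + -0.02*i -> [-5.21, -5.23, -5.25, -5.27, -5.29]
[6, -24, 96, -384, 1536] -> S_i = 6*-4^i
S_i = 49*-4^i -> [49, -196, 784, -3136, 12544]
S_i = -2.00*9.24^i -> [-2.0, -18.48, -170.76, -1577.78, -14578.67]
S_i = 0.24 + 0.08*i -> [0.24, 0.32, 0.4, 0.48, 0.56]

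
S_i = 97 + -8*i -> [97, 89, 81, 73, 65]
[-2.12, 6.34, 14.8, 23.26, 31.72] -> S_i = -2.12 + 8.46*i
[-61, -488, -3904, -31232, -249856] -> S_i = -61*8^i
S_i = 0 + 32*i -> [0, 32, 64, 96, 128]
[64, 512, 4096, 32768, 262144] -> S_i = 64*8^i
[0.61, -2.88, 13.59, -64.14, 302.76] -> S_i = 0.61*(-4.72)^i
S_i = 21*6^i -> [21, 126, 756, 4536, 27216]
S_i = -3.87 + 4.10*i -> [-3.87, 0.23, 4.33, 8.43, 12.53]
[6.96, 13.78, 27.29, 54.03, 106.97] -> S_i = 6.96*1.98^i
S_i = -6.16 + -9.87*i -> [-6.16, -16.03, -25.9, -35.77, -45.64]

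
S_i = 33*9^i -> [33, 297, 2673, 24057, 216513]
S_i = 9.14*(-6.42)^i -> [9.14, -58.68, 376.72, -2418.53, 15526.96]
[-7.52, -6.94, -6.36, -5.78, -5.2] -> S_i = -7.52 + 0.58*i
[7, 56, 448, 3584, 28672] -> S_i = 7*8^i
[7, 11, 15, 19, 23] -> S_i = 7 + 4*i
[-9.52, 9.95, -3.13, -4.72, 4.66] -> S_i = Random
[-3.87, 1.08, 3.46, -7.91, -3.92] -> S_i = Random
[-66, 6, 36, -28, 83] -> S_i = Random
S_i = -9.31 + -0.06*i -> [-9.31, -9.37, -9.43, -9.49, -9.55]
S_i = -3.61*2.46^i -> [-3.61, -8.88, -21.85, -53.74, -132.2]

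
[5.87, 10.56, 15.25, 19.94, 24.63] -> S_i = 5.87 + 4.69*i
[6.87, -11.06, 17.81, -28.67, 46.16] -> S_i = 6.87*(-1.61)^i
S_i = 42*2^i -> [42, 84, 168, 336, 672]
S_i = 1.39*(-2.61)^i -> [1.39, -3.63, 9.47, -24.71, 64.5]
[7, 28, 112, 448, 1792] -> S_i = 7*4^i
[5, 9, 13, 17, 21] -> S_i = 5 + 4*i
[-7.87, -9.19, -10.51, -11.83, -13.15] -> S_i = -7.87 + -1.32*i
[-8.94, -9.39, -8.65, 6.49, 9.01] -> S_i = Random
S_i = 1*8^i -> [1, 8, 64, 512, 4096]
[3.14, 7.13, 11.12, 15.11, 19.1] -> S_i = 3.14 + 3.99*i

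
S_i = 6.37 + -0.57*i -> [6.37, 5.8, 5.23, 4.66, 4.09]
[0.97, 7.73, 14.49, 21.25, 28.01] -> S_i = 0.97 + 6.76*i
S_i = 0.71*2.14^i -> [0.71, 1.52, 3.25, 6.96, 14.89]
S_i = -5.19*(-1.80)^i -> [-5.19, 9.34, -16.82, 30.27, -54.48]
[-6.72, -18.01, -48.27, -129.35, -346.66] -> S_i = -6.72*2.68^i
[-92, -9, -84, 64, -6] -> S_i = Random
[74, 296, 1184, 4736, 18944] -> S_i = 74*4^i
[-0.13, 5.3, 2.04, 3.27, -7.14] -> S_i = Random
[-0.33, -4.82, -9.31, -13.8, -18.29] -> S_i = -0.33 + -4.49*i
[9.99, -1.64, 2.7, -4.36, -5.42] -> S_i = Random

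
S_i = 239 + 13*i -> [239, 252, 265, 278, 291]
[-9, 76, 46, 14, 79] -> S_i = Random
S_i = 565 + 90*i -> [565, 655, 745, 835, 925]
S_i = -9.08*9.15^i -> [-9.08, -83.08, -760.2, -6955.83, -63645.87]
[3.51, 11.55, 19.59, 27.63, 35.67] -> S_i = 3.51 + 8.04*i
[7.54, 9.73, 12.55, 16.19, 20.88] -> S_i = 7.54*1.29^i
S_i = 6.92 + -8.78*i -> [6.92, -1.86, -10.64, -19.42, -28.2]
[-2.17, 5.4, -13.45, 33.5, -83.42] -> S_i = -2.17*(-2.49)^i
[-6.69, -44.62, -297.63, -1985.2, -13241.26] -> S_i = -6.69*6.67^i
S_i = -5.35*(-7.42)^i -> [-5.35, 39.7, -294.55, 2185.57, -16216.96]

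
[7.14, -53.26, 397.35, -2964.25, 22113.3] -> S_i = 7.14*(-7.46)^i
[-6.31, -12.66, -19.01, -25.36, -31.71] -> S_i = -6.31 + -6.35*i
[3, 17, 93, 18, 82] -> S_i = Random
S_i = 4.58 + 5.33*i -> [4.58, 9.91, 15.24, 20.57, 25.9]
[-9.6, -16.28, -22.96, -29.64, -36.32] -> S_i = -9.60 + -6.68*i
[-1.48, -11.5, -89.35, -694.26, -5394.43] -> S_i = -1.48*7.77^i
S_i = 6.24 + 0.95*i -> [6.24, 7.19, 8.14, 9.09, 10.04]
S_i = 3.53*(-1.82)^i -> [3.53, -6.42, 11.69, -21.28, 38.73]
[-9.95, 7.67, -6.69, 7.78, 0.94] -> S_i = Random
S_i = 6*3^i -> [6, 18, 54, 162, 486]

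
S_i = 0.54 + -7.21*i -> [0.54, -6.67, -13.88, -21.09, -28.3]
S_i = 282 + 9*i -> [282, 291, 300, 309, 318]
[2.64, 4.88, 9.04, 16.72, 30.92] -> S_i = 2.64*1.85^i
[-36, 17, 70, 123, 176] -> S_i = -36 + 53*i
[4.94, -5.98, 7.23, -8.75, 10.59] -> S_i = 4.94*(-1.21)^i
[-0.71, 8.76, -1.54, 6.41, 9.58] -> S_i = Random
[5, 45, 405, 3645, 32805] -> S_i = 5*9^i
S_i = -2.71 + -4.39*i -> [-2.71, -7.1, -11.49, -15.88, -20.27]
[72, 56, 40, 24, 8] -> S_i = 72 + -16*i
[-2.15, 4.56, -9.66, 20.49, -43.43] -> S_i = -2.15*(-2.12)^i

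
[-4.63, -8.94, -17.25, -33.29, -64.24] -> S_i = -4.63*1.93^i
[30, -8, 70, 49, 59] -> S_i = Random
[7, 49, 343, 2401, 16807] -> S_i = 7*7^i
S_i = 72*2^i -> [72, 144, 288, 576, 1152]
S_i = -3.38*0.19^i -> [-3.38, -0.64, -0.12, -0.02, -0.0]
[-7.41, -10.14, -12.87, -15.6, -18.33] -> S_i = -7.41 + -2.73*i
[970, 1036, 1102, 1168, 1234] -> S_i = 970 + 66*i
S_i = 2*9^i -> [2, 18, 162, 1458, 13122]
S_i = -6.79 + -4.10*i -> [-6.79, -10.89, -14.99, -19.09, -23.19]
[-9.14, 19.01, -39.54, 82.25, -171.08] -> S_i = -9.14*(-2.08)^i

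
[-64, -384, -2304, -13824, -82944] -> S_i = -64*6^i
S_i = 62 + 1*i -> [62, 63, 64, 65, 66]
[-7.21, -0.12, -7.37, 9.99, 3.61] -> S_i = Random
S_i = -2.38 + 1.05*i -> [-2.38, -1.33, -0.28, 0.77, 1.82]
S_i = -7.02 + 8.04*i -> [-7.02, 1.02, 9.06, 17.1, 25.14]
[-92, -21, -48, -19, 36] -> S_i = Random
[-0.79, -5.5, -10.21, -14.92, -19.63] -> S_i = -0.79 + -4.71*i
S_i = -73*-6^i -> [-73, 438, -2628, 15768, -94608]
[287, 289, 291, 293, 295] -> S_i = 287 + 2*i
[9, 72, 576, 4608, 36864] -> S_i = 9*8^i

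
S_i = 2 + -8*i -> [2, -6, -14, -22, -30]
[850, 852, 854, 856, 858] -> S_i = 850 + 2*i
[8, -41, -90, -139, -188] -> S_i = 8 + -49*i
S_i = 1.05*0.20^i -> [1.05, 0.21, 0.04, 0.01, 0.0]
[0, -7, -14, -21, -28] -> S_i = 0 + -7*i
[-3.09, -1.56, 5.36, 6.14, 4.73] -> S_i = Random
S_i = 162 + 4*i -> [162, 166, 170, 174, 178]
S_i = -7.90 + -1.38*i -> [-7.9, -9.28, -10.66, -12.04, -13.42]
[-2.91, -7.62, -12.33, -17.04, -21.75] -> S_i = -2.91 + -4.71*i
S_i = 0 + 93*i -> [0, 93, 186, 279, 372]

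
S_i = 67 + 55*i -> [67, 122, 177, 232, 287]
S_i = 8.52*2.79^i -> [8.52, 23.77, 66.32, 185.03, 516.25]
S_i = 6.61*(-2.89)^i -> [6.61, -19.1, 55.21, -159.55, 461.1]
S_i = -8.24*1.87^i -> [-8.24, -15.41, -28.81, -53.88, -100.76]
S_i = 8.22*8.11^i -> [8.22, 66.66, 540.65, 4384.64, 35559.47]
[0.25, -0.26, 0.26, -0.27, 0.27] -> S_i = 0.25*(-1.02)^i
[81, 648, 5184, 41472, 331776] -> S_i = 81*8^i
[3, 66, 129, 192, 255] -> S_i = 3 + 63*i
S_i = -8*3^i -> [-8, -24, -72, -216, -648]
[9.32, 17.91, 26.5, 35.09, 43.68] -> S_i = 9.32 + 8.59*i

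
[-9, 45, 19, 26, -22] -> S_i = Random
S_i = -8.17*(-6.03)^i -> [-8.17, 49.27, -297.07, 1791.32, -10801.68]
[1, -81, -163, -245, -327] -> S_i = 1 + -82*i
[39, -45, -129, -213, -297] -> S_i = 39 + -84*i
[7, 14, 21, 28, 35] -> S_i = 7 + 7*i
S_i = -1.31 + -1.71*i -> [-1.31, -3.02, -4.73, -6.44, -8.15]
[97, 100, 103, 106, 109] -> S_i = 97 + 3*i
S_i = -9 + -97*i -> [-9, -106, -203, -300, -397]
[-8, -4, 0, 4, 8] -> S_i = -8 + 4*i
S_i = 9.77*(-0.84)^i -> [9.77, -8.21, 6.89, -5.79, 4.86]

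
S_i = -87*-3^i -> [-87, 261, -783, 2349, -7047]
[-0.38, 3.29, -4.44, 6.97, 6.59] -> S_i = Random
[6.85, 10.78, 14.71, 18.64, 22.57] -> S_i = 6.85 + 3.93*i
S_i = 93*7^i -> [93, 651, 4557, 31899, 223293]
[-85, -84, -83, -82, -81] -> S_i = -85 + 1*i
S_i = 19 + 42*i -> [19, 61, 103, 145, 187]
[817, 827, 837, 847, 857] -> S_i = 817 + 10*i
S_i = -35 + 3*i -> [-35, -32, -29, -26, -23]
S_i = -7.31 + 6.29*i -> [-7.31, -1.02, 5.27, 11.56, 17.85]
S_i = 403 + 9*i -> [403, 412, 421, 430, 439]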